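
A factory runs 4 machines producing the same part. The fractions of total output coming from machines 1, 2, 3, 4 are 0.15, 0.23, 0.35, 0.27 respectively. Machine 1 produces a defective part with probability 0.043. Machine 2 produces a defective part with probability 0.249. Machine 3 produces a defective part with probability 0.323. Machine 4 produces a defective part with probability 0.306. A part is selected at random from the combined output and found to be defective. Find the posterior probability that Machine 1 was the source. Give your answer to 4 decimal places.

Posterior probability ≈ 0.0249

Tabulate prior·likelihood by source: [1] prior 0.15, lik 0.043, product 0.006450; [2] prior 0.23, lik 0.249, product 0.05727; [3] prior 0.35, lik 0.323, product 0.1130; [4] prior 0.27, lik 0.306, product 0.08262.
Normalizing constant = 0.25939; the posterior for Machine 1 is its product over the sum, 0.006450/0.25939 = 0.0249.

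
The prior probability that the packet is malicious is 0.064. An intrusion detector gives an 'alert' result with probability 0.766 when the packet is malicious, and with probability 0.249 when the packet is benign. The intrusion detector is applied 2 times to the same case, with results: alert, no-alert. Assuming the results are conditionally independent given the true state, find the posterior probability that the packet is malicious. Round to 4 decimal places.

Let H be the event that the packet is malicious; start with P(H) = 0.064. P('alert'|H) = 0.766, P('alert'|¬H) = 0.249.
Update on result 1 ('alert'): P(H) ← 0.766·0.0640 / (0.766·0.0640 + 0.249·0.9360) = 0.049024/0.28209 = 0.1738.
Update on result 2 ('no-alert'): P(H) ← 0.234·0.1738 / (0.234·0.1738 + 0.751·0.8262) = 0.040667/0.66115 = 0.0615.

Posterior P(H) ≈ 0.0615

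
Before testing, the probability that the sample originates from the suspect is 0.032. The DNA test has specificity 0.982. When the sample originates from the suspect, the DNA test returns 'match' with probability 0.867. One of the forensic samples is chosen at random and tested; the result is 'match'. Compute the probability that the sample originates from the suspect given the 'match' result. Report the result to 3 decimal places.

Write H for 'the sample originates from the suspect'. Prior odds H:¬H = 0.032/0.968 = 0.033058. For the 'match' outcome, the likelihood ratio is 0.867/0.018 = 48.167.
Posterior odds = 0.033058 × 48.167 = 1.5923, so P(H|E) = 1.5923/(1+1.5923) = 0.614.

P(H | E) ≈ 0.614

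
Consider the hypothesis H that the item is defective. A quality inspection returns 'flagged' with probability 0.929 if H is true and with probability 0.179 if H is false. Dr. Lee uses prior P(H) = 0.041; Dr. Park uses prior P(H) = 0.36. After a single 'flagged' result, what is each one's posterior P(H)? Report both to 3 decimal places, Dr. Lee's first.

Dr. Lee: 0.182; Dr. Park: 0.745

P('+'|H) = 0.929, P('+'|¬H) = 0.179.
Dr. Lee: numerator 0.929·0.041 = 0.038089; evidence = 0.038089+0.179·0.959 = 0.20975; posterior = 0.182.
Dr. Park: numerator 0.929·0.36 = 0.33444; evidence = 0.33444+0.179·0.64 = 0.44900; posterior = 0.745.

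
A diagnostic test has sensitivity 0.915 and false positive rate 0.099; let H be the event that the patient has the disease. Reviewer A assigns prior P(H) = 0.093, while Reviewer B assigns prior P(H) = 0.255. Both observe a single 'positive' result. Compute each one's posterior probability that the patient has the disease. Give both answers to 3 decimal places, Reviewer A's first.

Reviewer A: 0.487; Reviewer B: 0.760

P('+'|H) = 0.915, P('+'|¬H) = 0.099.
Reviewer A: numerator 0.915·0.093 = 0.085095; evidence = 0.085095+0.099·0.907 = 0.17489; posterior = 0.487.
Reviewer B: numerator 0.915·0.255 = 0.23333; evidence = 0.23333+0.099·0.745 = 0.30708; posterior = 0.760.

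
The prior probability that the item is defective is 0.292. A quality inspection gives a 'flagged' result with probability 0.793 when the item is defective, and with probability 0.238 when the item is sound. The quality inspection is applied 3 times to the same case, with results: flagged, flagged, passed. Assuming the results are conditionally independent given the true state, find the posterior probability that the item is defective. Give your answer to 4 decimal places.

With H the event that the item is defective, the joint likelihood of the observed sequence is P(data|H) = 0.793·0.793·0.207 = 0.13017 and P(data|¬H) = 0.238·0.238·0.762 = 0.043163.
Bayes: P(H|data) = 0.292·0.13017 / (0.292·0.13017 + 0.708·0.043163) = 0.038010/0.068569 = 0.5543.

Posterior P(H) ≈ 0.5543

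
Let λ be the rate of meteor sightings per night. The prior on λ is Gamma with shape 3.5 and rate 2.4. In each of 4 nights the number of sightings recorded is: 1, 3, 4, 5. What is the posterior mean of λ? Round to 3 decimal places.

Posterior mean ≈ 2.578

The Poisson likelihood adds the total count to the shape and the number of exposure periods to the rate. Here ∑xᵢ = 13 and n = 4, so shape 3.5→16.5 and rate 2.4→6.4.
Posterior mean = shape/rate = 16.5/6.4 = 2.578.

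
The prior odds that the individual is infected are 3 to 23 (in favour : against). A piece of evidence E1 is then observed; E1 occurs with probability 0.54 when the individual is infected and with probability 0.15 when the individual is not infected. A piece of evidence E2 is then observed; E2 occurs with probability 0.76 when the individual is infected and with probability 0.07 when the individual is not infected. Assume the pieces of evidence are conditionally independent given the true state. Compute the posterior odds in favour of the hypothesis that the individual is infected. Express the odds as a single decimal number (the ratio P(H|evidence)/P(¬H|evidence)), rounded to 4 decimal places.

Posterior odds ≈ 5.0981

Prior odds = 3/23 = 0.13043.
Likelihood ratio for E1 = 0.54/0.15 = 3.6000.
Likelihood ratio for E2 = 0.76/0.07 = 10.857.
Posterior odds = prior odds × LR₁ × LR₂ = 5.0981.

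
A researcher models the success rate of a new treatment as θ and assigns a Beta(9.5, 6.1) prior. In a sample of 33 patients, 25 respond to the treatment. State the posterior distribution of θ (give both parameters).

Observing 25 successes and 8 failures updates Beta(9.5, 6.1) by adding the success and failure counts to the two shape parameters: α = 9.5+25 = 34.5, β = 6.1+8 = 14.1.

Posterior: Beta(34.5, 14.1)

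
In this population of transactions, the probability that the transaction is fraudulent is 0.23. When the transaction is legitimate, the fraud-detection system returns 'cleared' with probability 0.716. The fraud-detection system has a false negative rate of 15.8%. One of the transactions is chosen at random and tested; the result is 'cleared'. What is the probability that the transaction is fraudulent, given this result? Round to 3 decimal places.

Let H be the event that the transaction is fraudulent. P(H) = 0.23, so P(¬H) = 0.77. With E the 'cleared' result, P(E|H) = 0.158 and P(E|¬H) = 0.716.
P(E) = 0.158·0.23 + 0.716·0.77 = 0.036340 + 0.55132 = 0.58766.
By Bayes' theorem, P(H|E) = 0.036340 / 0.58766 = 0.062.

P(H | E) ≈ 0.062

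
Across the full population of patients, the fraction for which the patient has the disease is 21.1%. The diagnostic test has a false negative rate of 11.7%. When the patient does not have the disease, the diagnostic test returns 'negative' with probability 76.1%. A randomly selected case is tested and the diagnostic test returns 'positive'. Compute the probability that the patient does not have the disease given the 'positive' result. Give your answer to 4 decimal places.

P(¬H | E) ≈ 0.5030

Write H for 'the patient has the disease'. Prior odds H:¬H = 0.211/0.789 = 0.26743. For the 'positive' outcome, the likelihood ratio is 0.883/0.239 = 3.6946.
Posterior odds = 0.26743 × 3.6946 = 0.98803, so P(H|E) = 0.98803/(1+0.98803) = 0.4970. Then P(¬H|E) = 1 − 0.4970 = 0.5030.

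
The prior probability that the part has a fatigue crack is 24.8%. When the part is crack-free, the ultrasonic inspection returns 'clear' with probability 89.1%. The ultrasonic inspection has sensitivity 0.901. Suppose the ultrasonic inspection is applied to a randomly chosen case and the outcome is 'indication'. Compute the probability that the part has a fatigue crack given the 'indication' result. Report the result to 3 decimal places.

P(H | E) ≈ 0.732

Let H be the event that the part has a fatigue crack. P(H) = 0.248, so P(¬H) = 0.752. With E the 'indication' result, P(E|H) = 0.901 and P(E|¬H) = 0.109.
P(E) = 0.901·0.248 + 0.109·0.752 = 0.22345 + 0.081968 = 0.30542.
By Bayes' theorem, P(H|E) = 0.22345 / 0.30542 = 0.732.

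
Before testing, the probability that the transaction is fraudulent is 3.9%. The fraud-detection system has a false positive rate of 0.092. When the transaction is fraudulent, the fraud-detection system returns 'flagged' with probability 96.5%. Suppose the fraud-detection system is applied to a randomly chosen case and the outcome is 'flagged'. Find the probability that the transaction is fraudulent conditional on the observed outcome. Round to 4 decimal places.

P(H | E) ≈ 0.2986

Let H be the event that the transaction is fraudulent. P(H) = 0.039, so P(¬H) = 0.961. With E the 'flagged' result, P(E|H) = 0.965 and P(E|¬H) = 0.092.
P(E) = 0.965·0.039 + 0.092·0.961 = 0.037635 + 0.088412 = 0.12605.
By Bayes' theorem, P(H|E) = 0.037635 / 0.12605 = 0.2986.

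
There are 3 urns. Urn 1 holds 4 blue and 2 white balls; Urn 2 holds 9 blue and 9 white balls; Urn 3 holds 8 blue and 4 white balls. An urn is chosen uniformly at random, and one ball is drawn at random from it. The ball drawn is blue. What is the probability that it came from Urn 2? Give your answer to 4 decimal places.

Tabulate prior·likelihood by source: [1] prior 0.333333, lik 0.6667, product 0.2222; [2] prior 0.333333, lik 0.5, product 0.1667; [3] prior 0.333333, lik 0.6667, product 0.2222.
Normalizing constant = 0.61111; the posterior for Urn 2 is its product over the sum, 0.1667/0.61111 = 0.2727.

Posterior probability ≈ 0.2727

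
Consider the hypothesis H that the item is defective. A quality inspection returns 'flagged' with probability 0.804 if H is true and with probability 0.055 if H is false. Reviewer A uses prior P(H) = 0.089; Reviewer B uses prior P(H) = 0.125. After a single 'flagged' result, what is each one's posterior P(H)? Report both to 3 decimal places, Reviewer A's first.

Reviewer A: 0.588; Reviewer B: 0.676

P('+'|H) = 0.804, P('+'|¬H) = 0.055.
Reviewer A: numerator 0.804·0.089 = 0.071556; evidence = 0.071556+0.055·0.911 = 0.12166; posterior = 0.588.
Reviewer B: numerator 0.804·0.125 = 0.10050; evidence = 0.10050+0.055·0.875 = 0.14863; posterior = 0.676.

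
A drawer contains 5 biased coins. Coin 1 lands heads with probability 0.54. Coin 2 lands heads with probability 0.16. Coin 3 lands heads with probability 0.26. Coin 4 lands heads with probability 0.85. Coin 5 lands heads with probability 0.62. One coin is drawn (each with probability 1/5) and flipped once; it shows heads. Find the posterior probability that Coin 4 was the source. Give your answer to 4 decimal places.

P(heads|C1) = 0.54; P(heads|C2) = 0.16; P(heads|C3) = 0.26; P(heads|C4) = 0.85; P(heads|C5) = 0.62.
Prior × likelihood for each source: 0.2·0.54=0.1080, 0.2·0.16=0.03200, 0.2·0.26=0.05200, 0.2·0.85=0.1700, 0.2·0.62=0.1240. Summing gives P(heads) = 0.48600.
P(Coin 4 | heads) = 0.1700 / 0.48600 = 0.3498.

Posterior probability ≈ 0.3498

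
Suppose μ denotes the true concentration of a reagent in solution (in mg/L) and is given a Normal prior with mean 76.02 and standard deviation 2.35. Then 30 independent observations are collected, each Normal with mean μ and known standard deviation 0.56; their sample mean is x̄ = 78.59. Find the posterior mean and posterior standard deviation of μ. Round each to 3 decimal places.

Posterior mean ≈ 78.585; posterior SD ≈ 0.102

Prior precision 1/τ₀² = 1/2.35² = 0.181077; data precision n/σ² = 30/0.56² = 95.6633.
Posterior precision = 0.181077 + 95.6633 = 95.8443, giving posterior SD = 1/√95.8443 = 0.102.
Posterior mean = (0.181077·76.02 + 95.6633·78.59) / 95.8443 = 78.585.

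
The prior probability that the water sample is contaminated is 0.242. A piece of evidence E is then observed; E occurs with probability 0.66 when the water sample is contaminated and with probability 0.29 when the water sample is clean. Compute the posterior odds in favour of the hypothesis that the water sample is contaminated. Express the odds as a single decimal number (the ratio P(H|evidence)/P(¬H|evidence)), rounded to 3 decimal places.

Prior odds = 0.242/(1−0.242) = 0.31926.
Likelihood ratio for E = 0.66/0.29 = 2.2759.
Posterior odds = prior odds × LR = 0.72659.

Posterior odds ≈ 0.727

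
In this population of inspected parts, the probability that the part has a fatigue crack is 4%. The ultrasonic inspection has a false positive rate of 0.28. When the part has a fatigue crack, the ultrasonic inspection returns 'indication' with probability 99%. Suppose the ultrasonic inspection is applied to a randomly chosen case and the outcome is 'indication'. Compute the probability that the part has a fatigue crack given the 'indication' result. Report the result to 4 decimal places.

P(H | E) ≈ 0.1284

Let H be the event that the part has a fatigue crack. P(H) = 0.04, so P(¬H) = 0.96. With E the 'indication' result, P(E|H) = 0.99 and P(E|¬H) = 0.28.
P(E) = 0.99·0.04 + 0.28·0.96 = 0.039600 + 0.26880 = 0.30840.
By Bayes' theorem, P(H|E) = 0.039600 / 0.30840 = 0.1284.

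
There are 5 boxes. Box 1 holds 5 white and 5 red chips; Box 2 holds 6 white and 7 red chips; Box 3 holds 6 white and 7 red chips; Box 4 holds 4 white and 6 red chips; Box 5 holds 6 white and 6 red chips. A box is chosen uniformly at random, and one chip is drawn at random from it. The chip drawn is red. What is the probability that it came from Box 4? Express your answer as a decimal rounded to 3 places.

Posterior probability ≈ 0.224

Tabulate prior·likelihood by source: [1] prior 0.2, lik 0.5, product 0.1000; [2] prior 0.2, lik 0.5385, product 0.1077; [3] prior 0.2, lik 0.5385, product 0.1077; [4] prior 0.2, lik 0.6, product 0.1200; [5] prior 0.2, lik 0.5, product 0.1000.
Normalizing constant = 0.53538; the posterior for Box 4 is its product over the sum, 0.1200/0.53538 = 0.224.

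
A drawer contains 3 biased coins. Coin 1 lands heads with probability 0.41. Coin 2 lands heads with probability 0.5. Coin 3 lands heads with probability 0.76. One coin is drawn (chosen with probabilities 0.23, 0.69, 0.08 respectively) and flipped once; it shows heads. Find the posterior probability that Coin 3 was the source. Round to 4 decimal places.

Tabulate prior·likelihood by source: [1] prior 0.23, lik 0.41, product 0.09430; [2] prior 0.69, lik 0.5, product 0.3450; [3] prior 0.08, lik 0.76, product 0.06080.
Normalizing constant = 0.50010; the posterior for Coin 3 is its product over the sum, 0.06080/0.50010 = 0.1216.

Posterior probability ≈ 0.1216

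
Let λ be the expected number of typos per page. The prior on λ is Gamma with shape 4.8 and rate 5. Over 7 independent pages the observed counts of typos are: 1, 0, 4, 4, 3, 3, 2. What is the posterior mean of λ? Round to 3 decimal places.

Posterior mean ≈ 1.817

Total count ∑xᵢ = 17 over n = 7 pages.
Gamma is conjugate to the Poisson likelihood: posterior is Gamma(shape = 4.8+17 = 21.8, rate = 5+7 = 12).
Posterior mean = shape/rate = 21.8/12 = 1.817.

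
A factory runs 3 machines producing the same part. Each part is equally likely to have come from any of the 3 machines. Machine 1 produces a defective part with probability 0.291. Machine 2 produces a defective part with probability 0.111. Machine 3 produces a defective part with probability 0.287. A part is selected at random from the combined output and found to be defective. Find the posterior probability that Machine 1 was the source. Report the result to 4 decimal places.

Posterior probability ≈ 0.4224

P(defective|M1) = 0.291; P(defective|M2) = 0.111; P(defective|M3) = 0.287.
Prior × likelihood for each source: 0.333333·0.291=0.09700, 0.333333·0.111=0.03700, 0.333333·0.287=0.09567. Summing gives P(defective) = 0.22967.
P(Machine 1 | defective) = 0.09700 / 0.22967 = 0.4224.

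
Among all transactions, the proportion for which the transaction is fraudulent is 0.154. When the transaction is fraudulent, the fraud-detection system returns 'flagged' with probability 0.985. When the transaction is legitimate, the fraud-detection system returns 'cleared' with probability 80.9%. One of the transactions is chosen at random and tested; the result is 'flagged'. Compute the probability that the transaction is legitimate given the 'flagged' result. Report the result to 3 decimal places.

Let H be the event that the transaction is fraudulent. P(H) = 0.154, so P(¬H) = 0.846. With E the 'flagged' result, P(E|H) = 0.985 and P(E|¬H) = 0.191.
P(E) = 0.985·0.154 + 0.191·0.846 = 0.15169 + 0.16159 = 0.31328.
By Bayes' theorem, P(H|E) = 0.15169 / 0.31328 = 0.484. Hence P(¬H|E) = 1 − 0.484 = 0.516.

P(¬H | E) ≈ 0.516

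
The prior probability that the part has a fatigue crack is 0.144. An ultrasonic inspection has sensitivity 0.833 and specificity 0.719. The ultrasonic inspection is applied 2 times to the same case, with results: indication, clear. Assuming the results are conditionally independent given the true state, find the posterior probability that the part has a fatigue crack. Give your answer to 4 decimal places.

Let H be the event that the part has a fatigue crack; start with P(H) = 0.144. P('indication'|H) = 0.833, P('indication'|¬H) = 0.281.
Update on result 1 ('indication'): P(H) ← 0.833·0.1440 / (0.833·0.1440 + 0.281·0.8560) = 0.11995/0.36049 = 0.3327.
Update on result 2 ('clear'): P(H) ← 0.167·0.3327 / (0.167·0.3327 + 0.719·0.6673) = 0.055569/0.53532 = 0.1038.

Posterior P(H) ≈ 0.1038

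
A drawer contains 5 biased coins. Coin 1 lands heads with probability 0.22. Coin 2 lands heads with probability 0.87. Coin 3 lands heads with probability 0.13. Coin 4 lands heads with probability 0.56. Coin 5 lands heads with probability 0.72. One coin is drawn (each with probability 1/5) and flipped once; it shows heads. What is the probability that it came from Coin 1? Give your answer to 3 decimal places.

Posterior probability ≈ 0.088

P(heads|C1) = 0.22; P(heads|C2) = 0.87; P(heads|C3) = 0.13; P(heads|C4) = 0.56; P(heads|C5) = 0.72.
Prior × likelihood for each source: 0.2·0.22=0.04400, 0.2·0.87=0.1740, 0.2·0.13=0.02600, 0.2·0.56=0.1120, 0.2·0.72=0.1440. Summing gives P(heads) = 0.50000.
P(Coin 1 | heads) = 0.04400 / 0.50000 = 0.088.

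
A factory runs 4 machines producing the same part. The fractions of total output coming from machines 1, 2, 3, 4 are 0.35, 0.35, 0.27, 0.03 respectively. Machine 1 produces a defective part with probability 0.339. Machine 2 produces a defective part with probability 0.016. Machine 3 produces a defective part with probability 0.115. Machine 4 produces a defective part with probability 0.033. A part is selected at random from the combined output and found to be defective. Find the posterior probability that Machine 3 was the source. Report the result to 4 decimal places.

Posterior probability ≈ 0.1987

P(defective|M1) = 0.339; P(defective|M2) = 0.016; P(defective|M3) = 0.115; P(defective|M4) = 0.033.
Prior × likelihood for each source: 0.35·0.339=0.1187, 0.35·0.016=0.005600, 0.27·0.115=0.03105, 0.03·0.033=0.0009900. Summing gives P(defective) = 0.15629.
P(Machine 3 | defective) = 0.03105 / 0.15629 = 0.1987.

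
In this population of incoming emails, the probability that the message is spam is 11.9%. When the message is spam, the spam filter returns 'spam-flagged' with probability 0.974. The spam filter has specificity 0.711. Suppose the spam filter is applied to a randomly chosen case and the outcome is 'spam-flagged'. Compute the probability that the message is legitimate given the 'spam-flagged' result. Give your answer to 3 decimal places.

Let H be the event that the message is spam. P(H) = 0.119, so P(¬H) = 0.881. With E the 'spam-flagged' result, P(E|H) = 0.974 and P(E|¬H) = 0.289.
P(E) = 0.974·0.119 + 0.289·0.881 = 0.11591 + 0.25461 = 0.37051.
By Bayes' theorem, P(H|E) = 0.11591 / 0.37051 = 0.313. Hence P(¬H|E) = 1 − 0.313 = 0.687.

P(¬H | E) ≈ 0.687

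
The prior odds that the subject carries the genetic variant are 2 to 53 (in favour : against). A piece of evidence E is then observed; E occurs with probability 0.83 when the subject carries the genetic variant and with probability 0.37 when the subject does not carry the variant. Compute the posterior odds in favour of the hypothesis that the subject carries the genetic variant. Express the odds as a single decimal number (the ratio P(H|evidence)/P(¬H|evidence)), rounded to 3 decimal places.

Posterior odds ≈ 0.085

Prior odds = 2/53 = 0.037736.
Likelihood ratio for E = 0.83/0.37 = 2.2432.
Posterior odds = prior odds × LR = 0.084651.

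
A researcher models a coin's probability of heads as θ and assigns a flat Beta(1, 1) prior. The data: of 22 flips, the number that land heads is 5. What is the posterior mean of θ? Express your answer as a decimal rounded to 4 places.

Posterior mean ≈ 0.2500

Observing 5 successes and 17 failures updates Beta(1, 1) by adding the success and failure counts to the two shape parameters: α = 1+5 = 6, β = 1+17 = 18.
E[θ | data] = 6/(6+18) = 0.2500.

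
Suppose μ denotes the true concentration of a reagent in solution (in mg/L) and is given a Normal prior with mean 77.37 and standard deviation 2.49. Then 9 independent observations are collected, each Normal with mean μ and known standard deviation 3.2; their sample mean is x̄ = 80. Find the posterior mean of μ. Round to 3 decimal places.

Posterior mean ≈ 79.592

With known σ, the Normal prior is conjugate. Weight on the data is w = (n/σ²)/(n/σ² + 1/τ₀²) = 0.878906/(0.878906+0.161288) = 0.84494.
Posterior mean = w·x̄ + (1−w)·μ₀ = 0.84494·80 + 0.15506·77.37 = 79.592.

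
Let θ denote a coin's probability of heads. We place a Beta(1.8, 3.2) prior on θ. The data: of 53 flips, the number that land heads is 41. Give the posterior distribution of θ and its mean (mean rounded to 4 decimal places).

Observing 41 successes and 12 failures updates Beta(1.8, 3.2) by adding the success and failure counts to the two shape parameters: α = 1.8+41 = 42.8, β = 3.2+12 = 15.2.
Posterior mean = α/(α+β) = 42.8/58 = 0.7379.

Posterior: Beta(42.8, 15.2); mean ≈ 0.7379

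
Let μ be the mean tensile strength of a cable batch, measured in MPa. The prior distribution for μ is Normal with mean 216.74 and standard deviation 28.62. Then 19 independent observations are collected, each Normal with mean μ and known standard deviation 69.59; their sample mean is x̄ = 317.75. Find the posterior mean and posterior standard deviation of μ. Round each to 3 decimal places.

Posterior mean ≈ 293.778; posterior SD ≈ 13.942

Prior precision 1/τ₀² = 1/28.62² = 0.00122085; data precision n/σ² = 19/69.59² = 0.00392338.
Posterior precision = 0.00122085 + 0.00392338 = 0.00514422, giving posterior SD = 1/√0.00514422 = 13.942.
Posterior mean = (0.00122085·216.74 + 0.00392338·317.75) / 0.00514422 = 293.778.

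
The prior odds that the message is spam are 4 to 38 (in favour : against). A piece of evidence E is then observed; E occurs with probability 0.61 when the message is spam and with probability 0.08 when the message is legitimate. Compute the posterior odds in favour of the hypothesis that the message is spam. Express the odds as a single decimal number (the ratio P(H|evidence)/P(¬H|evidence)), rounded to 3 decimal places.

Posterior odds ≈ 0.803

Prior odds = 4/38 = 0.10526. In log-odds, ln(0.10526) = -2.2513.
Add log likelihood ratio: ln(7.6250) = 2.0314.
Posterior log-odds = -0.21986, so posterior odds = exp(-0.21986) = 0.80263.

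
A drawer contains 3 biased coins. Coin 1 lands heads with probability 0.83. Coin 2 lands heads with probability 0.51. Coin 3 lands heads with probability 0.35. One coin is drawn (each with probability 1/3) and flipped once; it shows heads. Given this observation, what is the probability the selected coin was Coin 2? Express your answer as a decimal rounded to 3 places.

P(heads|C1) = 0.83; P(heads|C2) = 0.51; P(heads|C3) = 0.35.
Prior × likelihood for each source: 0.333333·0.83=0.2767, 0.333333·0.51=0.1700, 0.333333·0.35=0.1167. Summing gives P(heads) = 0.56333.
P(Coin 2 | heads) = 0.1700 / 0.56333 = 0.302.

Posterior probability ≈ 0.302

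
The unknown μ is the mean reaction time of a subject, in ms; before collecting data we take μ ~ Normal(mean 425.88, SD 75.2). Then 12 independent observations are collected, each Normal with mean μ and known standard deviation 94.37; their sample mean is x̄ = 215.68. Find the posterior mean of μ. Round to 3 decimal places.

With known σ, the Normal prior is conjugate. Weight on the data is w = (n/σ²)/(n/σ² + 1/τ₀²) = 0.00134745/(0.00134745+0.00017683) = 0.88399.
Posterior mean = w·x̄ + (1−w)·μ₀ = 0.88399·215.68 + 0.11601·425.88 = 240.065.

Posterior mean ≈ 240.065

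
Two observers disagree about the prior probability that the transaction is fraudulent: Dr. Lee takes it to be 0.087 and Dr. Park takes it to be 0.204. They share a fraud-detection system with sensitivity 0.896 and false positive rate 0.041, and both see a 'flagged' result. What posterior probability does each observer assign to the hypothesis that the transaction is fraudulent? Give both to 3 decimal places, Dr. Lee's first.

Dr. Lee: 0.676; Dr. Park: 0.849

P('+'|H) = 0.896, P('+'|¬H) = 0.041.
Dr. Lee: numerator 0.896·0.087 = 0.077952; evidence = 0.077952+0.041·0.913 = 0.11538; posterior = 0.676.
Dr. Park: numerator 0.896·0.204 = 0.18278; evidence = 0.18278+0.041·0.796 = 0.21542; posterior = 0.849.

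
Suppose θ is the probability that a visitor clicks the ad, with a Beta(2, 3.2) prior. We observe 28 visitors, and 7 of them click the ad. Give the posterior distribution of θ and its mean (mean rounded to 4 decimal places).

The binomial likelihood is conjugate to the Beta prior: with 7 successes and 21 failures, the posterior is Beta(2+7, 3.2+21) = Beta(9, 24.2).
Posterior mean = α/(α+β) = 9/33.2 = 0.2711.

Posterior: Beta(9, 24.2); mean ≈ 0.2711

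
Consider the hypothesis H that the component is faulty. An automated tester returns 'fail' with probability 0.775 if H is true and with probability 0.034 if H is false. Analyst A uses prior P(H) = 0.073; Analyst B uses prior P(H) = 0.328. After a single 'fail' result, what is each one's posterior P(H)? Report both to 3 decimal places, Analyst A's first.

Analyst A: 0.642; Analyst B: 0.918

The likelihood ratio for a 'fail' result is 0.775/0.034 = 22.794.
Analyst A: prior odds 0.073/0.927 = 0.078749; posterior odds 1.7950; posterior probability 0.642.
Analyst B: prior odds 0.328/0.672 = 0.48810; posterior odds 11.126; posterior probability 0.918.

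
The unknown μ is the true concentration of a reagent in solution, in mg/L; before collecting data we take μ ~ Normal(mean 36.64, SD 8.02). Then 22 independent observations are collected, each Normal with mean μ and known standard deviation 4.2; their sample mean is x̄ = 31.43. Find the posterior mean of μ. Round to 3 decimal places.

Prior precision 1/τ₀² = 1/8.02² = 0.0155472; data precision n/σ² = 22/4.2² = 1.24717.
Posterior precision = 0.0155472 + 1.24717 = 1.26271.
Posterior mean = (0.0155472·36.64 + 1.24717·31.43) / 1.26271 = 31.494.

Posterior mean ≈ 31.494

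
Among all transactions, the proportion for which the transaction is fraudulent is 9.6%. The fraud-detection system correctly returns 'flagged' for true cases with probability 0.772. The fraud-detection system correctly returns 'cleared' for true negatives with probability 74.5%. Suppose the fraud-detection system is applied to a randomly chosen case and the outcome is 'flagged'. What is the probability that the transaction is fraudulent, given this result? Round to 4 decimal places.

Write H for 'the transaction is fraudulent'. Prior odds H:¬H = 0.096/0.904 = 0.10619. For the 'flagged' outcome, the likelihood ratio is 0.772/0.255 = 3.0275.
Posterior odds = 0.10619 × 3.0275 = 0.32150, so P(H|E) = 0.32150/(1+0.32150) = 0.2433.

P(H | E) ≈ 0.2433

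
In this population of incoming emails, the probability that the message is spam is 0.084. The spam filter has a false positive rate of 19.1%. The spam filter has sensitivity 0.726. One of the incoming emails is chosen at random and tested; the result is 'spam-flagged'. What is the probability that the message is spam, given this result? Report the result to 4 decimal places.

Write H for 'the message is spam'. Prior odds H:¬H = 0.084/0.916 = 0.091703. For the 'spam-flagged' outcome, the likelihood ratio is 0.726/0.191 = 3.8010.
Posterior odds = 0.091703 × 3.8010 = 0.34857, so P(H|E) = 0.34857/(1+0.34857) = 0.2585.

P(H | E) ≈ 0.2585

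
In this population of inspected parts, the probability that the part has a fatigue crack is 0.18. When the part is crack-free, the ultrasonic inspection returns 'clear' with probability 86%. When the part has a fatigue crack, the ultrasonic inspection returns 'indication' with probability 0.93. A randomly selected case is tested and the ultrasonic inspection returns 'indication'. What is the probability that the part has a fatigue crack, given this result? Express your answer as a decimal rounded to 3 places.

Write H for 'the part has a fatigue crack'. Prior odds H:¬H = 0.18/0.82 = 0.21951. For the 'indication' outcome, the likelihood ratio is 0.93/0.14 = 6.6429.
Posterior odds = 0.21951 × 6.6429 = 1.4582, so P(H|E) = 1.4582/(1+1.4582) = 0.593.

P(H | E) ≈ 0.593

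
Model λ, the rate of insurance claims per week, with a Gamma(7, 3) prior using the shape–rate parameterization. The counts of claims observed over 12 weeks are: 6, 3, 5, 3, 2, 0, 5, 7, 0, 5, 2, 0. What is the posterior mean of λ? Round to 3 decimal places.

Total count ∑xᵢ = 38 over n = 12 weeks.
Gamma is conjugate to the Poisson likelihood: posterior is Gamma(shape = 7+38 = 45, rate = 3+12 = 15).
Posterior mean = shape/rate = 45/15 = 3.000.

Posterior mean ≈ 3.000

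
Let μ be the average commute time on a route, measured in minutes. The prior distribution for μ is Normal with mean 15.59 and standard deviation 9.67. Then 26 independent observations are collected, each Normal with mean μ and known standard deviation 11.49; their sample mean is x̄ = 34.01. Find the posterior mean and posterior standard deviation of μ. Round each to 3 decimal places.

Prior precision 1/τ₀² = 1/9.67² = 0.0106942; data precision n/σ² = 26/11.49² = 0.196940.
Posterior precision = 0.0106942 + 0.196940 = 0.207634, giving posterior SD = 1/√0.207634 = 2.195.
Posterior mean = (0.0106942·15.59 + 0.196940·34.01) / 0.207634 = 33.061.

Posterior mean ≈ 33.061; posterior SD ≈ 2.195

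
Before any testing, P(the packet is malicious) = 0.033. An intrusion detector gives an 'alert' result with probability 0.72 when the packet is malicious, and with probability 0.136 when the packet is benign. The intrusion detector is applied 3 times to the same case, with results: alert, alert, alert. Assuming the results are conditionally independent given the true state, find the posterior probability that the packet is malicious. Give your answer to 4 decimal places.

Let H be the event that the packet is malicious; start with P(H) = 0.033. P('alert'|H) = 0.72, P('alert'|¬H) = 0.136.
Update on result 1 ('alert'): P(H) ← 0.72·0.0330 / (0.72·0.0330 + 0.136·0.9670) = 0.023760/0.15527 = 0.1530.
Update on result 2 ('alert'): P(H) ← 0.72·0.1530 / (0.72·0.1530 + 0.136·0.8470) = 0.11018/0.22536 = 0.4889.
Update on result 3 ('alert'): P(H) ← 0.72·0.4889 / (0.72·0.4889 + 0.136·0.5111) = 0.35199/0.42150 = 0.8351.

Posterior P(H) ≈ 0.8351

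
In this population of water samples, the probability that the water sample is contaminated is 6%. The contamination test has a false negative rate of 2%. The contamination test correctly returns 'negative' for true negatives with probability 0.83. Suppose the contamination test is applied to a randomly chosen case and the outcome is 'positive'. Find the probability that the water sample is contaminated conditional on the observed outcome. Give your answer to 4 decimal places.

P(H | E) ≈ 0.2690

Let H be the event that the water sample is contaminated. P(H) = 0.06, so P(¬H) = 0.94. With E the 'positive' result, P(E|H) = 0.98 and P(E|¬H) = 0.17.
P(E) = 0.98·0.06 + 0.17·0.94 = 0.058800 + 0.15980 = 0.21860.
By Bayes' theorem, P(H|E) = 0.058800 / 0.21860 = 0.2690.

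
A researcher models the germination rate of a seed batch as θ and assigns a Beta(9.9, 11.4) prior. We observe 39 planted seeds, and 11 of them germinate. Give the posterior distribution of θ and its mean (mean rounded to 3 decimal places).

Posterior: Beta(20.9, 39.4); mean ≈ 0.347

Observing 11 successes and 28 failures updates Beta(9.9, 11.4) by adding the success and failure counts to the two shape parameters: α = 9.9+11 = 20.9, β = 11.4+28 = 39.4.
E[θ | data] = 20.9/(20.9+39.4) = 0.347.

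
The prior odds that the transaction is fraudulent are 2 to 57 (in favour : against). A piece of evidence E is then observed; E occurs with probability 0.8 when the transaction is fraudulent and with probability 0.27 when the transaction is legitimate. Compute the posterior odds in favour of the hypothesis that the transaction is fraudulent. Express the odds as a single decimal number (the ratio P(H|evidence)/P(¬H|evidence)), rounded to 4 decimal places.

Prior odds = 2/57 = 0.035088.
Likelihood ratio for E = 0.8/0.27 = 2.9630.
Posterior odds = prior odds × LR = 0.10396.

Posterior odds ≈ 0.1040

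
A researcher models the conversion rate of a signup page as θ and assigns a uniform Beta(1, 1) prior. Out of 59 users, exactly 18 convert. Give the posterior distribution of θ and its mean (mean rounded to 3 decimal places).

The binomial likelihood is conjugate to the Beta prior: with 18 successes and 41 failures, the posterior is Beta(1+18, 1+41) = Beta(19, 42).
Posterior mean = α/(α+β) = 19/61 = 0.311.

Posterior: Beta(19, 42); mean ≈ 0.311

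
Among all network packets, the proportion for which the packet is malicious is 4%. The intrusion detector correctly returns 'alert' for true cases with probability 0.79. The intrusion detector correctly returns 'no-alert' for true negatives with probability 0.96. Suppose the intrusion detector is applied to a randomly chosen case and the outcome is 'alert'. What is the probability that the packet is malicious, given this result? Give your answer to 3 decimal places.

P(H | E) ≈ 0.451

Let H be the event that the packet is malicious. P(H) = 0.04, so P(¬H) = 0.96. With E the 'alert' result, P(E|H) = 0.79 and P(E|¬H) = 0.04.
P(E) = 0.79·0.04 + 0.04·0.96 = 0.031600 + 0.038400 = 0.070000.
By Bayes' theorem, P(H|E) = 0.031600 / 0.070000 = 0.451.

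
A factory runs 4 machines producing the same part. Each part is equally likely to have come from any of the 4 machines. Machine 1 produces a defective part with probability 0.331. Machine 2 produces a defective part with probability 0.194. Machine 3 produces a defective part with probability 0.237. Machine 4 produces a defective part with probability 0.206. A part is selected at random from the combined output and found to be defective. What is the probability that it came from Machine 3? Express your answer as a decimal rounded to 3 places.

Tabulate prior·likelihood by source: [1] prior 0.25, lik 0.331, product 0.08275; [2] prior 0.25, lik 0.194, product 0.04850; [3] prior 0.25, lik 0.237, product 0.05925; [4] prior 0.25, lik 0.206, product 0.05150.
Normalizing constant = 0.24200; the posterior for Machine 3 is its product over the sum, 0.05925/0.24200 = 0.245.

Posterior probability ≈ 0.245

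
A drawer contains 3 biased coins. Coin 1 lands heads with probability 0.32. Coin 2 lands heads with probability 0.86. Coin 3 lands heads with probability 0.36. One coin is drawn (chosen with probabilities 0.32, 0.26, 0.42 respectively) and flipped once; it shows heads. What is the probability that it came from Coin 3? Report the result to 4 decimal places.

P(heads|C1) = 0.32; P(heads|C2) = 0.86; P(heads|C3) = 0.36.
Prior × likelihood for each source: 0.32·0.32=0.1024, 0.26·0.86=0.2236, 0.42·0.36=0.1512. Summing gives P(heads) = 0.47720.
P(Coin 3 | heads) = 0.1512 / 0.47720 = 0.3168.

Posterior probability ≈ 0.3168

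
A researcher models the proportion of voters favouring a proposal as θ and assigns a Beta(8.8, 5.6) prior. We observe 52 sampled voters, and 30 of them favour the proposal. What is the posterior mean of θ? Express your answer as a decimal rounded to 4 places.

Posterior mean ≈ 0.5843

The binomial likelihood is conjugate to the Beta prior: with 30 successes and 22 failures, the posterior is Beta(8.8+30, 5.6+22) = Beta(38.8, 27.6).
E[θ | data] = 38.8/(38.8+27.6) = 0.5843.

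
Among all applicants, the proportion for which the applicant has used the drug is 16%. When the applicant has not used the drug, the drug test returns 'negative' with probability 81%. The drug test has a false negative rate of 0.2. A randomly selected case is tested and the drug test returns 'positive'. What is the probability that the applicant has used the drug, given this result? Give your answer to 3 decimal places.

Let H be the event that the applicant has used the drug. P(H) = 0.16, so P(¬H) = 0.84. With E the 'positive' result, P(E|H) = 0.8 and P(E|¬H) = 0.19.
P(E) = 0.8·0.16 + 0.19·0.84 = 0.12800 + 0.15960 = 0.28760.
By Bayes' theorem, P(H|E) = 0.12800 / 0.28760 = 0.445.

P(H | E) ≈ 0.445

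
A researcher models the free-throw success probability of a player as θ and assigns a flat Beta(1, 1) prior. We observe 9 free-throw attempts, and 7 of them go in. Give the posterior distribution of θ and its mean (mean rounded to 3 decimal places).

The binomial likelihood is conjugate to the Beta prior: with 7 successes and 2 failures, the posterior is Beta(1+7, 1+2) = Beta(8, 3).
E[θ | data] = 8/(8+3) = 0.727.

Posterior: Beta(8, 3); mean ≈ 0.727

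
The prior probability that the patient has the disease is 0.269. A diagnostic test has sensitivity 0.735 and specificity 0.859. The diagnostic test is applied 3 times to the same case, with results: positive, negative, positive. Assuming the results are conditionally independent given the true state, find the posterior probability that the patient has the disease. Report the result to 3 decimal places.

Let H be the event that the patient has the disease; start with P(H) = 0.269. P('positive'|H) = 0.735, P('positive'|¬H) = 0.141.
Update on result 1 ('positive'): P(H) ← 0.735·0.2690 / (0.735·0.2690 + 0.141·0.7310) = 0.19772/0.30079 = 0.6573.
Update on result 2 ('negative'): P(H) ← 0.265·0.6573 / (0.265·0.6573 + 0.859·0.3427) = 0.17419/0.46855 = 0.3718.
Update on result 3 ('positive'): P(H) ← 0.735·0.3718 / (0.735·0.3718 + 0.141·0.6282) = 0.27325/0.36183 = 0.7552.

Posterior P(H) ≈ 0.755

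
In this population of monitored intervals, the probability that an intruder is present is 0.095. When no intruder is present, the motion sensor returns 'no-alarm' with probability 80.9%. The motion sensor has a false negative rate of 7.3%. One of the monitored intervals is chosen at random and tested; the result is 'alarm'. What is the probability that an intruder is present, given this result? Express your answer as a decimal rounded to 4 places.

Let H be the event that an intruder is present. P(H) = 0.095, so P(¬H) = 0.905. With E the 'alarm' result, P(E|H) = 0.927 and P(E|¬H) = 0.191.
P(E) = 0.927·0.095 + 0.191·0.905 = 0.088065 + 0.17286 = 0.26092.
By Bayes' theorem, P(H|E) = 0.088065 / 0.26092 = 0.3375.

P(H | E) ≈ 0.3375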